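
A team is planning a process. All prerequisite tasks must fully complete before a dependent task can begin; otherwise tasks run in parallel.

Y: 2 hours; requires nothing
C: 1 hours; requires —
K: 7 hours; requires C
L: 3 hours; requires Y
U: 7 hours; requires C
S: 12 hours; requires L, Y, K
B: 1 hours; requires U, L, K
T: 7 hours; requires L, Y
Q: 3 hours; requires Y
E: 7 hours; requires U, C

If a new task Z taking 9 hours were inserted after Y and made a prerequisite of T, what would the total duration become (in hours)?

20

Originally the process takes 20 hours.
With Z inserted, T now waits for max(L, Y, Z).
New critical path: C→K→S = 1+7+12 = 20 ⇒ 20 hours.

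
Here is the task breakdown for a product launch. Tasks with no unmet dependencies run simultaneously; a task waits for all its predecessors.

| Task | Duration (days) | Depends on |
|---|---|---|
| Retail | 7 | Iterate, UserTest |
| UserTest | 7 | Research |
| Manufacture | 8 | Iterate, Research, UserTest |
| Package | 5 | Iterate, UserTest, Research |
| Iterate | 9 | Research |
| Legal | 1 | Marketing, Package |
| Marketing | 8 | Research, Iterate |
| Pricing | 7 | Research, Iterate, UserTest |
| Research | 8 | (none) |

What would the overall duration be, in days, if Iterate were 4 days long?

23

Actual critical path: Research→Iterate→Marketing→Legal = 8+9+8+1 = 26 ⇒ 26 days.
Since Iterate is critical, the -5 change carries straight to that chain (now 21 days).
New critical path: Research→UserTest→Manufacture = 8+7+8 = 23 ⇒ 23 days.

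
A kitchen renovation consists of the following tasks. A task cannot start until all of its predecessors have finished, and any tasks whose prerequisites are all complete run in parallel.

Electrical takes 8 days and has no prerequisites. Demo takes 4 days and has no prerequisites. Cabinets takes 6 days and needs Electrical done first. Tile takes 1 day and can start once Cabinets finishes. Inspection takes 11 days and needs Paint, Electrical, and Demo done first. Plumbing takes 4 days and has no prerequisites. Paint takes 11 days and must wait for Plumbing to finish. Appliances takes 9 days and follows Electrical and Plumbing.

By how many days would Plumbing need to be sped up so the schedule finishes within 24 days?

2

Current finish: 26 days; target: 24.
Plumbing is on every critical path, so each day cut from Plumbing cuts the finish by one (this holds down to a finish of 23).
Need 26 − 24 = 2 days off Plumbing → Plumbing becomes 2 days, finish becomes 24.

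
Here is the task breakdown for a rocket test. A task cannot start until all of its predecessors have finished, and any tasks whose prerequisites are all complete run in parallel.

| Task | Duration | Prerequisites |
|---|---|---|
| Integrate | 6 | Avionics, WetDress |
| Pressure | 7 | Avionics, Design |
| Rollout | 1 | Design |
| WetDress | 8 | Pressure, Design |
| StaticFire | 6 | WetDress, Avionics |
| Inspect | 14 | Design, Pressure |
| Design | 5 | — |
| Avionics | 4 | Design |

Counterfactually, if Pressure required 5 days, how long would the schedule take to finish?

Actual critical path: Design→Avionics→Pressure→WetDress→StaticFire = 5+4+7+8+6 = 30 ⇒ 30 days.
Pressure lies on that path, so at 5 days the path becomes 28 days.
No other chain overtakes it, so the finish is 28 days.

28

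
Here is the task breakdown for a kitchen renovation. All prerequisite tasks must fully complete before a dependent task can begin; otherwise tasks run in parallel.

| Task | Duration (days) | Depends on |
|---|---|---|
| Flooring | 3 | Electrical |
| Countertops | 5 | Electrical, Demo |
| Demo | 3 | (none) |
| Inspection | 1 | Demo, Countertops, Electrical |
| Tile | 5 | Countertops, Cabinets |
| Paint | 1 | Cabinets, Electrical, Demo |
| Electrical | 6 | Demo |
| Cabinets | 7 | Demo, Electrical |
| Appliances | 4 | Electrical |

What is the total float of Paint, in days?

4

Demo→Electrical→Cabinets→Tile = 3+6+7+5 = 21 sets the makespan at 21 days.
Paint finishes as early as 17 and must finish by 21.
Slack of Paint = 20 − 16 = 4 days.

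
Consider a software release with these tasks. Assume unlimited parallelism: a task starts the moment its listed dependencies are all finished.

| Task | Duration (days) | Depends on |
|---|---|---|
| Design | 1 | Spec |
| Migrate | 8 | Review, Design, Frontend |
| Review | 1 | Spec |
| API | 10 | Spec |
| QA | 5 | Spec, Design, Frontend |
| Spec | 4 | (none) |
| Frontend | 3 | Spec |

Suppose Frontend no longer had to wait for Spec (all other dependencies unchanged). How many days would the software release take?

14

Original critical path: Spec→Frontend→Migrate = 4+3+8 = 15 ⇒ 15 days.
Without Spec→Frontend, Frontend's earliest start moves from 4 to 0.
The longest chain is now Spec→API = 4+10 = 14, so the software release takes 14 days.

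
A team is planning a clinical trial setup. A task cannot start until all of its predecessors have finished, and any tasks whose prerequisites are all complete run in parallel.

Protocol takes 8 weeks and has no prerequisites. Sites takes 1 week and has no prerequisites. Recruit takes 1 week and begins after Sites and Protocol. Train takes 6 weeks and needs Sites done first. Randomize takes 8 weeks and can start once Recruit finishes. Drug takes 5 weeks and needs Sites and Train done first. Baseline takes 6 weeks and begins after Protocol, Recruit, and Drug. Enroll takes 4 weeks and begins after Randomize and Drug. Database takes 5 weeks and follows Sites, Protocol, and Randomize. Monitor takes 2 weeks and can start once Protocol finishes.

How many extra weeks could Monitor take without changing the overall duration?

The longest chain is Protocol→Recruit→Randomize→Database = 8+1+8+5 = 22; overall finish 22 weeks.
Longest path through Monitor: 10 weeks (earliest finish 10, latest finish 22).
Float = 22 − 10 = 12.

12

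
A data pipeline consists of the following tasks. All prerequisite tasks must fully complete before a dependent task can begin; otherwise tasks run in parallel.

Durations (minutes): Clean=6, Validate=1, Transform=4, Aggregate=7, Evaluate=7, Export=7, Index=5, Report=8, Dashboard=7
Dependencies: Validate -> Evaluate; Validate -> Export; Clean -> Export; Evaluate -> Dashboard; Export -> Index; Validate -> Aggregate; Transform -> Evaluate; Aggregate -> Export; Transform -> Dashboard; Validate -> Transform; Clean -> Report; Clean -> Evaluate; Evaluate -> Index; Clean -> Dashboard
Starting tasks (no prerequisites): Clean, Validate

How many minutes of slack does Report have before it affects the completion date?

Clean→Evaluate→Dashboard = 6+7+7 = 20 sets the makespan at 20 minutes.
Report finishes as early as 14 and must finish by 20.
Slack of Report = 12 − 6 = 6 minutes.

6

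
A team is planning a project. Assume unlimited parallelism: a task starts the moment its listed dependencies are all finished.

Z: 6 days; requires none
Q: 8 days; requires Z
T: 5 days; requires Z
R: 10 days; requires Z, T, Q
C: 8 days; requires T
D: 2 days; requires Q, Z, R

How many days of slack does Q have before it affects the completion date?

0

Z→Q→R→D = 6+8+10+2 = 26 sets the makespan at 26 days.
The longest chain containing Q totals 26 days.
Float = 26 − 26 = 0.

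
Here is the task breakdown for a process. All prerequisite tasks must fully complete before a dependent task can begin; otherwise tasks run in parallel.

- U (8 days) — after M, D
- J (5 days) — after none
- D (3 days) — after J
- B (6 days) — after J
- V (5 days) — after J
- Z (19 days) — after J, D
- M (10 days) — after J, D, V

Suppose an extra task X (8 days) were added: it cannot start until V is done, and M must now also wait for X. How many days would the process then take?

36

Originally the process takes 28 days.
With X inserted, M now waits for max(J, D, V, X).
New critical path: J→V→X→M→U = 5+5+8+10+8 = 36 ⇒ 36 days.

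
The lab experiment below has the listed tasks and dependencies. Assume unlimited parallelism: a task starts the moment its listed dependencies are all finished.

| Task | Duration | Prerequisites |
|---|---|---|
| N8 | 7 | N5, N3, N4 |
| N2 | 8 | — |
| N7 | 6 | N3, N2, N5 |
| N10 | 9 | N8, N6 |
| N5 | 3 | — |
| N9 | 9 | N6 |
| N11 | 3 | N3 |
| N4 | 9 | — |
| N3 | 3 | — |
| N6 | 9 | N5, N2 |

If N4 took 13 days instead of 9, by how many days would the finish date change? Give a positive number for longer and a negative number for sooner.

3

The binding path is N2→N6→N9 = 8+9+9 = 26; finish at 26 days.
N4 has 1 day of float (longest path through it is 25).
Now N4→N8→N10 = 13+7+9 = 29 is longest, so the finish becomes 29 days.
Change in finish: 29 − 26 = +3 days.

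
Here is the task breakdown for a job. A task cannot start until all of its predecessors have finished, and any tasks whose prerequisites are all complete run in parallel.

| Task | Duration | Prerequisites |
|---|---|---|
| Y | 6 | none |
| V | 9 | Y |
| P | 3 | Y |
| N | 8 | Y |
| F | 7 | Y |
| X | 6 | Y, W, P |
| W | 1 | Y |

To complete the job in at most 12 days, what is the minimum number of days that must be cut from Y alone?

3

Current finish: 15 days; target: 12.
Y is on every critical path, so each day cut from Y cuts the finish by one (this holds down to a finish of 10).
Need 15 − 12 = 3 days off Y → Y becomes 3 days, finish becomes 12.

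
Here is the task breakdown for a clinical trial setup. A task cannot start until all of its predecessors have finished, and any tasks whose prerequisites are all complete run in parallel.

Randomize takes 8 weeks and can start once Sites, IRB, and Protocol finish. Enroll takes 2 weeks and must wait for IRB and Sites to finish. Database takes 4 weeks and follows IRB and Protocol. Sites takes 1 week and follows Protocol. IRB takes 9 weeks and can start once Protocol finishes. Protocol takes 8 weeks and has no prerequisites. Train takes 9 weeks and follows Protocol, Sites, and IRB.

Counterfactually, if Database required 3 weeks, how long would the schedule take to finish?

26

As given, the longest chain is Protocol→IRB→Train = 8+9+9 = 26, so the finish is 26 weeks.
Database has 5 weeks of float (longest path through it is 21).
The critical path is still Protocol→IRB→Train; finish is now 26 weeks.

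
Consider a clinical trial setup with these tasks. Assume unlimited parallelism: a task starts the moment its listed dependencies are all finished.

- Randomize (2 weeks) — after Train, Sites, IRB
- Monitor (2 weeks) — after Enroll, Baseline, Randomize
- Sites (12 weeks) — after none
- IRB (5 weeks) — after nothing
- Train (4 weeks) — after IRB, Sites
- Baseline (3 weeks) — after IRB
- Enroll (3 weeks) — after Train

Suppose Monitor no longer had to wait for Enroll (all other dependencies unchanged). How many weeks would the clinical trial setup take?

Original critical path: Sites→Train→Enroll→Monitor = 12+4+3+2 = 21 ⇒ 21 weeks.
Without Enroll→Monitor, Monitor's earliest start moves from 19 to 18.
After: Sites→Train→Randomize→Monitor = 12+4+2+2 = 20 → 20 weeks.

20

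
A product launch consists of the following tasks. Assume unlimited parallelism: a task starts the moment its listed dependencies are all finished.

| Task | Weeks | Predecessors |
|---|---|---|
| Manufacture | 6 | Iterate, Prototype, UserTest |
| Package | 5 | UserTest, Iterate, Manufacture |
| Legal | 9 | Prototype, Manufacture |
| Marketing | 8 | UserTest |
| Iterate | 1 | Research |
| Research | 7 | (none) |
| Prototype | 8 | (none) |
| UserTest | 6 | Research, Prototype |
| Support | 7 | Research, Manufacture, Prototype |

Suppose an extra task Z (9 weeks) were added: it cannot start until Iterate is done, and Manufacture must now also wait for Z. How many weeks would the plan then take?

Originally the plan takes 29 weeks.
With Z inserted, Manufacture now waits for max(Iterate, Prototype, UserTest, Z).
New critical path: Research→Iterate→Z→Manufacture→Legal = 7+1+9+6+9 = 32 ⇒ 32 weeks.

32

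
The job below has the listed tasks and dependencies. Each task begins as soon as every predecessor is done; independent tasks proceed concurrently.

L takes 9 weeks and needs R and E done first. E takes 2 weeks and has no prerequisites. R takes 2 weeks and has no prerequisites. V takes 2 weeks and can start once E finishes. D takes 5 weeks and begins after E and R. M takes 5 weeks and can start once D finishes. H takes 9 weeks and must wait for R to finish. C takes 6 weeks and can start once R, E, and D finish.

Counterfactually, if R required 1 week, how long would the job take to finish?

13

As given, the longest chain is R→D→C = 2+5+6 = 13, so the finish is 13 weeks.
Since R is critical, the -1 change carries straight to that chain (now 12 weeks).
New critical path: E→D→C = 2+5+6 = 13 ⇒ 13 weeks.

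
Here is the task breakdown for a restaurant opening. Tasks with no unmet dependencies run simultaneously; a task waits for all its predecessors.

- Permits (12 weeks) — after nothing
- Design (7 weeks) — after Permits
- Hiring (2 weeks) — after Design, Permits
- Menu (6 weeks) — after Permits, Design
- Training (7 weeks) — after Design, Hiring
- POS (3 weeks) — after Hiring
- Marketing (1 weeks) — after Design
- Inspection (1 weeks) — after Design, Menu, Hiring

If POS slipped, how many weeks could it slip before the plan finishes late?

Permits→Design→Hiring→Training = 12+7+2+7 = 28 sets the makespan at 28 weeks.
Longest path through POS: 24 weeks (earliest finish 24, latest finish 28).
Slack of POS = 25 − 21 = 4 weeks.

4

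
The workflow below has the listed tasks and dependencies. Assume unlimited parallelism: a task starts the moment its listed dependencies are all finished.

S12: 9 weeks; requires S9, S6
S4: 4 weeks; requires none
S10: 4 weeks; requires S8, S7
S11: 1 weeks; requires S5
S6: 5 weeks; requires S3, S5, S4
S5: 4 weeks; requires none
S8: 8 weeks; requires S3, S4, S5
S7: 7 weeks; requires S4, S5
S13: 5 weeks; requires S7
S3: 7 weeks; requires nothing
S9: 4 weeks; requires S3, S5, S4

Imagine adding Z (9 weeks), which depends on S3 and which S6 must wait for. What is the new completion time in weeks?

30

Originally the schedule takes 21 weeks.
With Z inserted, S6 now waits for max(S3, S5, S4, Z).
New critical path: S3→Z→S6→S12 = 7+9+5+9 = 30 ⇒ 30 weeks.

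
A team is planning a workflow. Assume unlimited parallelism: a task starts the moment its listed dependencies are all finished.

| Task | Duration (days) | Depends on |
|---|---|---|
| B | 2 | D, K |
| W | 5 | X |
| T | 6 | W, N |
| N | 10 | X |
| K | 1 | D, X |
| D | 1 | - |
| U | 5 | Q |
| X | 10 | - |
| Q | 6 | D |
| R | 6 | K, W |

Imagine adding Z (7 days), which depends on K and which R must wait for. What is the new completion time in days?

26

Originally the schedule takes 26 days.
With Z inserted, R now waits for max(K, W, Z).
New critical path: X→N→T = 10+10+6 = 26 ⇒ 26 days.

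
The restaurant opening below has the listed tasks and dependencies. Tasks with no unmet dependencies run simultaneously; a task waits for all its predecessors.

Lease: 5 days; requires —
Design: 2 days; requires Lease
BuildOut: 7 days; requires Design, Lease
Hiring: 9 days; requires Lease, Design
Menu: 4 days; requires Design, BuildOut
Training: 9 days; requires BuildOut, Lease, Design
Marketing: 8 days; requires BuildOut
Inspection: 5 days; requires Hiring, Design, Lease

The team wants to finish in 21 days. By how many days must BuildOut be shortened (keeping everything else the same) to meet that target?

2

Current finish: 23 days; target: 21.
BuildOut is on every critical path, so each day cut from BuildOut cuts the finish by one (this holds down to a finish of 21).
Need 23 − 21 = 2 days off BuildOut → BuildOut becomes 5 days, finish becomes 21.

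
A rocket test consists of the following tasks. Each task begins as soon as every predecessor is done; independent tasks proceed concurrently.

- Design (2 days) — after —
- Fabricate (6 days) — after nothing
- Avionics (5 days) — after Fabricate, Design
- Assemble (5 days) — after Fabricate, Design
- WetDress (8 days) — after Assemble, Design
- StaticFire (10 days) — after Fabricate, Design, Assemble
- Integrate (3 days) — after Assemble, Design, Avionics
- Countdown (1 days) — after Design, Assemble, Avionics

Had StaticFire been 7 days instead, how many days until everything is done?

Critical path before the change: Fabricate→Assemble→StaticFire = 6+5+10 = 21 giving 21 days.
StaticFire lies on that path, so at 7 days the path becomes 18 days.
The binding chain switches to Fabricate→Assemble→WetDress = 6+5+8 = 19; finish 19 days.

19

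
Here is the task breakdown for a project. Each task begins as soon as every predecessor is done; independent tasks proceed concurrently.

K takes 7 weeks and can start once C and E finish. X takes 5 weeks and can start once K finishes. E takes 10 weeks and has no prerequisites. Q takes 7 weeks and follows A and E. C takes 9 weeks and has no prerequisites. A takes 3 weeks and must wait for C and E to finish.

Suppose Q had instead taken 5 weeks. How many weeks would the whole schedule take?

Actual critical path: E→K→X = 10+7+5 = 22 ⇒ 22 weeks.
The longest path through Q is only 20 weeks, so Q has float 2.
That remains the longest chain; total 22 weeks.

22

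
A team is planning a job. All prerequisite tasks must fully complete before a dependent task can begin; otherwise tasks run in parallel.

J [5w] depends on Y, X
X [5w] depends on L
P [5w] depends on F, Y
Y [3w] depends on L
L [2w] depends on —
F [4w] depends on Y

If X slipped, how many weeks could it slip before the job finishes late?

Critical path: L→Y→F→P = 2+3+4+5 = 14, so the finish is 14 weeks.
The longest chain containing X totals 12 weeks.
Float = 14 − 12 = 2.

2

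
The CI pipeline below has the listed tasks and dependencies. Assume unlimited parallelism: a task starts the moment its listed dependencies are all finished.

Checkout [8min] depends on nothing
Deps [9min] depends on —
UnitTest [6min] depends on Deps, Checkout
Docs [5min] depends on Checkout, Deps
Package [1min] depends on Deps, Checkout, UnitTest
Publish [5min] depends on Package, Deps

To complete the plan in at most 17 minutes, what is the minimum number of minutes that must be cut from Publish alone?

4

Current finish: 21 minutes; target: 17.
Publish is on every critical path, so each minute cut from Publish cuts the finish by one (this holds down to a finish of 17).
Need 21 − 17 = 4 minutes off Publish → Publish becomes 1 minute, finish becomes 17.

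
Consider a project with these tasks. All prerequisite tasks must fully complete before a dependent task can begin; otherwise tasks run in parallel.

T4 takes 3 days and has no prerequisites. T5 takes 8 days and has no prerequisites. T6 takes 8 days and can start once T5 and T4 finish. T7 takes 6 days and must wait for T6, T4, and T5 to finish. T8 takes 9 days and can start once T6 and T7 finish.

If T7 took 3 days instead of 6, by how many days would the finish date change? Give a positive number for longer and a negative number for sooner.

-3

Baseline: T5→T6→T7→T8 = 8+8+6+9 = 31 → 31 days.
Since T7 is critical, the -3 change carries straight to that chain (now 28 days).
That remains the longest chain; total 28 days.
Change in finish: 28 − 31 = -3 days.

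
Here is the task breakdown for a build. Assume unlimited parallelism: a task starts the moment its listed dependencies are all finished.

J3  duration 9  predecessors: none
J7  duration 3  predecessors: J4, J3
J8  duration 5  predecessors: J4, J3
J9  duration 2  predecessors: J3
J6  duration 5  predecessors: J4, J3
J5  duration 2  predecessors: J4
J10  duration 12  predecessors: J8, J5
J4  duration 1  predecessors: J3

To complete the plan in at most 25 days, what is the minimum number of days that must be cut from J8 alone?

2

Current finish: 27 days; target: 25.
J8 is on every critical path, so each day cut from J8 cuts the finish by one (this holds down to a finish of 24).
Need 27 − 25 = 2 days off J8 → J8 becomes 3 days, finish becomes 25.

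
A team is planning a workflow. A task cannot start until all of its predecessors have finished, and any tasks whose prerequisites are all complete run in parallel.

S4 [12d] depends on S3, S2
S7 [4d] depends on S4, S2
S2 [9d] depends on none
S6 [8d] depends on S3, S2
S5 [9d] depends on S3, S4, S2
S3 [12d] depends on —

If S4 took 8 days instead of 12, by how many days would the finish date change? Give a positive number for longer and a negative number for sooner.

Baseline: S3→S4→S5 = 12+12+9 = 33 → 33 days.
Since S4 is critical, the -4 change carries straight to that chain (now 29 days).
The critical path is still S3→S4→S5; finish is now 29 days.
Change in finish: 29 − 33 = -4 days.

-4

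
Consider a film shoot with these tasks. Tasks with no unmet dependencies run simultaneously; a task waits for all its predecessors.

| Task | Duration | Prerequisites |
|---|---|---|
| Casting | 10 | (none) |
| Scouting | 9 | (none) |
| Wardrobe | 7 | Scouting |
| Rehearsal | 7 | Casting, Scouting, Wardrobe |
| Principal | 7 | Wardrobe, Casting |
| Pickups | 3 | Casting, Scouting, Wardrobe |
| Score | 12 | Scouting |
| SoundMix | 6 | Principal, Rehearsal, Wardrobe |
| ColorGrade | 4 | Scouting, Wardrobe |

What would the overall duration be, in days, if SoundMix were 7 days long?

30

As given, the longest chain is Scouting→Wardrobe→Rehearsal→SoundMix = 9+7+7+6 = 29, so the finish is 29 days.
SoundMix is on the critical path; changing it to 7 makes that path 30 days.
That remains the longest chain; total 30 days.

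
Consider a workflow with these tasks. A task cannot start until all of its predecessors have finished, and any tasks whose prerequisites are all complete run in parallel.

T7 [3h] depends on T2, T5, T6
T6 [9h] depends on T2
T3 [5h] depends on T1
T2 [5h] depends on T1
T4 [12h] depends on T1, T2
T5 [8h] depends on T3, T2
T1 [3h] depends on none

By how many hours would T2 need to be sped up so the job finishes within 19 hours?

1

Current finish: 20 hours; target: 19.
T2 is on every critical path, so each hour cut from T2 cuts the finish by one (this holds down to a finish of 19).
Need 20 − 19 = 1 hour off T2 → T2 becomes 4 hours, finish becomes 19.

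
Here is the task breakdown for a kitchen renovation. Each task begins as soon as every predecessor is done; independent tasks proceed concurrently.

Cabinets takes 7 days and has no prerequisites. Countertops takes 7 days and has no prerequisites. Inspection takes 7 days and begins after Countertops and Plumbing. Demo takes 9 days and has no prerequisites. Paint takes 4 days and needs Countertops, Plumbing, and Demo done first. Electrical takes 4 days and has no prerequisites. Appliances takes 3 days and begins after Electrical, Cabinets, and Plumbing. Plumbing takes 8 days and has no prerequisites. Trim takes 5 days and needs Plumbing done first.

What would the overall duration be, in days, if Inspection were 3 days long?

13

As given, the longest chain is Plumbing→Inspection = 8+7 = 15, so the finish is 15 days.
Inspection is on the critical path; changing it to 3 makes that path 11 days.
The binding chain switches to Demo→Paint = 9+4 = 13; finish 13 days.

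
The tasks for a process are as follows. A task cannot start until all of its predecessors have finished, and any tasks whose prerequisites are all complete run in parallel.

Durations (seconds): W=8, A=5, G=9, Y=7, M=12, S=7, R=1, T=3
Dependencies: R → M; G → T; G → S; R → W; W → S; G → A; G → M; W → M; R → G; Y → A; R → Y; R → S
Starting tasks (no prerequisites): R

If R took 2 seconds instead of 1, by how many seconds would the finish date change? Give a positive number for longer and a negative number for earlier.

As given, the longest chain is R→G→M = 1+9+12 = 22, so the finish is 22 seconds.
R is on the critical path; changing it to 2 makes that path 23 seconds.
That remains the longest chain; total 23 seconds.
Change in finish: 23 − 22 = +1 seconds.

1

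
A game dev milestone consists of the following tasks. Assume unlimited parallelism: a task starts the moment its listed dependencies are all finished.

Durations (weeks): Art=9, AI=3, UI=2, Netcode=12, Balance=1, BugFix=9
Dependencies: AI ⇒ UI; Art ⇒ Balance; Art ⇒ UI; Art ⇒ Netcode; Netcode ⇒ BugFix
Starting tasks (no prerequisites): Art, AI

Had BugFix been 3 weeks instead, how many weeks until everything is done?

24

As given, the longest chain is Art→Netcode→BugFix = 9+12+9 = 30, so the finish is 30 weeks.
BugFix lies on that path, so at 3 weeks the path becomes 24 weeks.
The critical path is still Art→Netcode→BugFix; finish is now 24 weeks.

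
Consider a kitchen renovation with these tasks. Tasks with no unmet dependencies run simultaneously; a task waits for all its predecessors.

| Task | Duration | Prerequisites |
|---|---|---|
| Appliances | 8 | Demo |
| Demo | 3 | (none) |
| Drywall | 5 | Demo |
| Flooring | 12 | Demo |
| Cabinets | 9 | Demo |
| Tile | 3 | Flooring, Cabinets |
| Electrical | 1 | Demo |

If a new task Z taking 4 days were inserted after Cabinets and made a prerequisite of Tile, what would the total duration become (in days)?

Originally the job takes 18 days.
With Z inserted, Tile now waits for max(Flooring, Cabinets, Z).
New critical path: Demo→Cabinets→Z→Tile = 3+9+4+3 = 19 ⇒ 19 days.

19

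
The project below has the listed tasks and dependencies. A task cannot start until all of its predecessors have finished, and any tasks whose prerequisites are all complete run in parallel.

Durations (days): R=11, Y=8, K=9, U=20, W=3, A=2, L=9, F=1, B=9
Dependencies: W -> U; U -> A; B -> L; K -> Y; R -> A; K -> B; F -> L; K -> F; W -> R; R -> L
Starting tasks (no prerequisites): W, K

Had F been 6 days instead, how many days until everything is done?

27

Critical path before the change: K→B→L = 9+9+9 = 27 giving 27 days.
F is off the critical path — its longest chain is 19 days, giving 8 of slack.
The critical path is still K→B→L; finish is now 27 days.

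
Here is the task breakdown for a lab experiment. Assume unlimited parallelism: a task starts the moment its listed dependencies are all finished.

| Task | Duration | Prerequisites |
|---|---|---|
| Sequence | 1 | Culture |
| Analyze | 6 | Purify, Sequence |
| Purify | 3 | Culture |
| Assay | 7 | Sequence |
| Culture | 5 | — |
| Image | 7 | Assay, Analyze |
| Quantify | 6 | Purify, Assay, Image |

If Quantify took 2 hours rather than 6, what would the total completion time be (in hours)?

23

Baseline: Culture→Purify→Analyze→Image→Quantify = 5+3+6+7+6 = 27 → 27 hours.
Since Quantify is critical, the -4 change carries straight to that chain (now 23 hours).
The critical path is still Culture→Purify→Analyze→Image→Quantify; finish is now 23 hours.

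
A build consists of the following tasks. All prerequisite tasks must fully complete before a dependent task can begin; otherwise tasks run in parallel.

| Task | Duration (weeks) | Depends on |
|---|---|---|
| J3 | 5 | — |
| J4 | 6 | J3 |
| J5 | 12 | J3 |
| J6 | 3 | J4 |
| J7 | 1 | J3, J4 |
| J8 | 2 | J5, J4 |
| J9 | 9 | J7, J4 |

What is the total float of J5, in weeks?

Critical path: J3→J4→J7→J9 = 5+6+1+9 = 21, so the finish is 21 weeks.
Longest path through J5: 19 weeks (earliest finish 17, latest finish 19).
Slack of J5 = 7 − 5 = 2 weeks.

2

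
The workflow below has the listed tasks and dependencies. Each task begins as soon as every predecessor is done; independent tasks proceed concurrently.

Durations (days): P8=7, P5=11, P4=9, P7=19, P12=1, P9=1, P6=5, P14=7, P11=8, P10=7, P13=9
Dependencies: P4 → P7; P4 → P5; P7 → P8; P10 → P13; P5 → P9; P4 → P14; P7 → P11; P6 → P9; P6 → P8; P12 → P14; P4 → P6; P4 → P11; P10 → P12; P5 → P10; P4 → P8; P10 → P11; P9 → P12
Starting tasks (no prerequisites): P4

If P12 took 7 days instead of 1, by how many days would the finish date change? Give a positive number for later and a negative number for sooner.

The binding path is P4→P5→P10→P13 = 9+11+7+9 = 36; finish at 36 days.
P12 is off the critical path — its longest chain is 35 days, giving 1 of slack.
Now P4→P5→P10→P12→P14 = 9+11+7+7+7 = 41 is longest, so the finish becomes 41 days.
Change in finish: 41 − 36 = +5 days.

5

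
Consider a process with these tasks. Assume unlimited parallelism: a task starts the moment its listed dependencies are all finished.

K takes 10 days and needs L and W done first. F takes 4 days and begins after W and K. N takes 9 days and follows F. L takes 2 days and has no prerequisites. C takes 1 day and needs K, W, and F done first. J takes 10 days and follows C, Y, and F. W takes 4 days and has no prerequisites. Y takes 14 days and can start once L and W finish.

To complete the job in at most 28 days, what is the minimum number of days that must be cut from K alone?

Current finish: 29 days; target: 28.
K is on every critical path, so each day cut from K cuts the finish by one (this holds down to a finish of 28).
Need 29 − 28 = 1 day off K → K becomes 9 days, finish becomes 28.

1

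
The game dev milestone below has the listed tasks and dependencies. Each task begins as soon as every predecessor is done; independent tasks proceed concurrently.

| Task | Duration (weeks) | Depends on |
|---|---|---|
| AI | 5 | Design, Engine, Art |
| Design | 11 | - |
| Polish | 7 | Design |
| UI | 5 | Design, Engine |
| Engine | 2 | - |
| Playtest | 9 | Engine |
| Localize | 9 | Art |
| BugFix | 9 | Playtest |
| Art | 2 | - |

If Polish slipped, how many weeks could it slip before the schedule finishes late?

2

Critical path: Engine→Playtest→BugFix = 2+9+9 = 20, so the finish is 20 weeks.
The longest chain containing Polish totals 18 weeks.
Slack of Polish = 13 − 11 = 2 weeks.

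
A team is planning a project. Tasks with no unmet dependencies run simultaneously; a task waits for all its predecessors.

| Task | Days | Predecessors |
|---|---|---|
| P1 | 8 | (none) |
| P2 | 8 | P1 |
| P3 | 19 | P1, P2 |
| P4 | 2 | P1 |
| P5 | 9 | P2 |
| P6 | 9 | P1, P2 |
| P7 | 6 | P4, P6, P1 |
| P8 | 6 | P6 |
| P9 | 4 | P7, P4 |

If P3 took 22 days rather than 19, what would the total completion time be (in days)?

Critical path before the change: P1→P2→P3 = 8+8+19 = 35 giving 35 days.
Since P3 is critical, the +3 change carries straight to that chain (now 38 days).
No other chain overtakes it, so the finish is 38 days.

38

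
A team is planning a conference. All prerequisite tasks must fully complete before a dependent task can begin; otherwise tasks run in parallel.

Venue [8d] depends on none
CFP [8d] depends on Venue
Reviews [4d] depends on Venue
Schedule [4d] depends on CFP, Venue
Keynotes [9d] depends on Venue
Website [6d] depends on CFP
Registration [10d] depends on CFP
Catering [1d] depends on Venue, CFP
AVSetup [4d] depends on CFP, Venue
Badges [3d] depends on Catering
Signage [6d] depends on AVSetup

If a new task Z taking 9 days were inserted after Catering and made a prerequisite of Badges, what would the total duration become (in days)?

29

Originally the conference takes 26 days.
With Z inserted, Badges now waits for max(Catering, Z).
New critical path: Venue→CFP→Catering→Z→Badges = 8+8+1+9+3 = 29 ⇒ 29 days.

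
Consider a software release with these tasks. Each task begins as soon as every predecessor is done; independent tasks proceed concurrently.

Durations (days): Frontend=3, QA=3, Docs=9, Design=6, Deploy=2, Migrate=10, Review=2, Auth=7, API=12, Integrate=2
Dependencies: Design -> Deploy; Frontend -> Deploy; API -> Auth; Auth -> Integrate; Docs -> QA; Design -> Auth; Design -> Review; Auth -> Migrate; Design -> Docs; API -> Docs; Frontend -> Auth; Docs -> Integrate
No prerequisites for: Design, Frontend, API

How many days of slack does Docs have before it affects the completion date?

5

API→Auth→Migrate = 12+7+10 = 29 sets the makespan at 29 days.
The longest chain containing Docs totals 24 days.
Slack of Docs = 17 − 12 = 5 days.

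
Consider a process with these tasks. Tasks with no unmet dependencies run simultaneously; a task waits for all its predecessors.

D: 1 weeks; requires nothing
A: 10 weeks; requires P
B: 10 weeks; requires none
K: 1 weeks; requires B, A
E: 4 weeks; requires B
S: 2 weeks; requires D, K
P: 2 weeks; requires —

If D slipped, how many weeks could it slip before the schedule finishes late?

12

The longest chain is P→A→K→S = 2+10+1+2 = 15; overall finish 15 weeks.
The longest chain containing D totals 3 weeks.
Slack of D = 12 − 0 = 12 weeks.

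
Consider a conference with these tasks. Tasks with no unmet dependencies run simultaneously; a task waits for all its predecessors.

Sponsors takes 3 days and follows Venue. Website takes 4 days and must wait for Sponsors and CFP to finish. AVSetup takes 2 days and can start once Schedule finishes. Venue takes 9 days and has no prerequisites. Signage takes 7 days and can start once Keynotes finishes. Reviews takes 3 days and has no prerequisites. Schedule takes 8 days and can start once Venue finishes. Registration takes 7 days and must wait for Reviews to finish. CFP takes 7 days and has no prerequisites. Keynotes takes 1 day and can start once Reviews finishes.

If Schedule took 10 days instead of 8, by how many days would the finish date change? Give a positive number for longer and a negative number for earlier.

Critical path before the change: Venue→Schedule→AVSetup = 9+8+2 = 19 giving 19 days.
Schedule lies on that path, so at 10 days the path becomes 21 days.
The critical path is still Venue→Schedule→AVSetup; finish is now 21 days.
Change in finish: 21 − 19 = +2 days.

2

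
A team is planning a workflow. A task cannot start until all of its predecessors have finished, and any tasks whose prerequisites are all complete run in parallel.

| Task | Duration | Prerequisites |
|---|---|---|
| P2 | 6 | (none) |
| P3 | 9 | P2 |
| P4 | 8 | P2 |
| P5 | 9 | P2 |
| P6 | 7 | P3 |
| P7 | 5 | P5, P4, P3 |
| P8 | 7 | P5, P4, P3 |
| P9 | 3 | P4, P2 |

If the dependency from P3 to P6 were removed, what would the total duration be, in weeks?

22

Before: longest chain P2→P3→P6 = 6+9+7 = 22, finish 22.
Without P3→P6, P6's earliest start moves from 15 to 0.
After: P2→P3→P8 = 6+9+7 = 22 → 22 weeks.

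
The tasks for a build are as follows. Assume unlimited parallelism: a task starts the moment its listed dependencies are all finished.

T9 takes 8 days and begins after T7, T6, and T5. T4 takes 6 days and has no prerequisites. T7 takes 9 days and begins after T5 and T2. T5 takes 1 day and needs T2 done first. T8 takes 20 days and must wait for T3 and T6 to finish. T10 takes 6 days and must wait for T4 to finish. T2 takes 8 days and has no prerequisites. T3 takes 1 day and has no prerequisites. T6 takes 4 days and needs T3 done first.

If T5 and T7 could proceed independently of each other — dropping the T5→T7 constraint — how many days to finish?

25

With the dependency in place, T2→T5→T7→T9 = 8+1+9+8 = 26 sets the finish at 26 days.
Without T5→T7, T7's earliest start moves from 9 to 8.
New critical path: T2→T7→T9 = 8+9+8 = 25 ⇒ 25 days.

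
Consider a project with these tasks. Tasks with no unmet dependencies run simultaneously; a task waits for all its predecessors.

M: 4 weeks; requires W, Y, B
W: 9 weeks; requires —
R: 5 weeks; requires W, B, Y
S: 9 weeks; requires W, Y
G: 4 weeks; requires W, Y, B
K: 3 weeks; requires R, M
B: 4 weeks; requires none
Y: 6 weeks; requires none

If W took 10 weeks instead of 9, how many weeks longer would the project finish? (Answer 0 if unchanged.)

1

Baseline: W→S = 9+9 = 18 → 18 weeks.
W is on the critical path; changing it to 10 makes that path 19 weeks.
The critical path is still W→S; finish is now 19 weeks.
Change in finish: 19 − 18 = +1 weeks.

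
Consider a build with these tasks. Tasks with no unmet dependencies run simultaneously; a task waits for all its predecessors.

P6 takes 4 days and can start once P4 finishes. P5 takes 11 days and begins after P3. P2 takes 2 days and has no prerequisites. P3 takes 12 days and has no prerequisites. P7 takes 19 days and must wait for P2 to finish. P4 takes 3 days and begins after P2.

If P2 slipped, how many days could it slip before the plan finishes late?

2

P3→P5 = 12+11 = 23 sets the makespan at 23 days.
Longest path through P2: 21 days (earliest finish 2, latest finish 4).
Float = 23 − 21 = 2.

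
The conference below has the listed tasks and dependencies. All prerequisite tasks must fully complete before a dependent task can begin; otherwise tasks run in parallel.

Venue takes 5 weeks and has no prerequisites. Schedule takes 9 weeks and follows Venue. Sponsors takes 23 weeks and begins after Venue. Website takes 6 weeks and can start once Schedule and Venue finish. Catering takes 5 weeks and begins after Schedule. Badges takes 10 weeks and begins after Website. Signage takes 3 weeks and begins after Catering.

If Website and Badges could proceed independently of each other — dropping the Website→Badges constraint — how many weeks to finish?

With the dependency in place, Venue→Schedule→Website→Badges = 5+9+6+10 = 30 sets the finish at 30 weeks.
Without Website→Badges, Badges's earliest start moves from 20 to 0.
After: Venue→Sponsors = 5+23 = 28 → 28 weeks.

28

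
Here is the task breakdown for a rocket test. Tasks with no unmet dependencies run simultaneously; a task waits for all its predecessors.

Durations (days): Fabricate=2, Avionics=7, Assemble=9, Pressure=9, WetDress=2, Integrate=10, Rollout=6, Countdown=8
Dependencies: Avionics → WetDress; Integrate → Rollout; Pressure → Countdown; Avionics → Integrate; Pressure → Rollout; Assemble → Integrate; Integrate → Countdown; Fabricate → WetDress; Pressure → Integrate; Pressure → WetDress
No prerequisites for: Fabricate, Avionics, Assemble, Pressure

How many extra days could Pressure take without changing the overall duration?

Critical path: Assemble→Integrate→Countdown = 9+10+8 = 27, so the finish is 27 days.
Pressure finishes as early as 9 and must finish by 9.
Slack of Pressure = 0 − 0 = 0 days.

0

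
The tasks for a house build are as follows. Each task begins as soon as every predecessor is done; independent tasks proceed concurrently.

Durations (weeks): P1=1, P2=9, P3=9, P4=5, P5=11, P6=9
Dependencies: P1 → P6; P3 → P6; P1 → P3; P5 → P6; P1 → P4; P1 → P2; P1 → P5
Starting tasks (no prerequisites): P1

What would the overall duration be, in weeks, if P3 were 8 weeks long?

21

The binding path is P1→P5→P6 = 1+11+9 = 21; finish at 21 weeks.
The longest path through P3 is only 19 weeks, so P3 has float 2.
No other chain overtakes it, so the finish is 21 weeks.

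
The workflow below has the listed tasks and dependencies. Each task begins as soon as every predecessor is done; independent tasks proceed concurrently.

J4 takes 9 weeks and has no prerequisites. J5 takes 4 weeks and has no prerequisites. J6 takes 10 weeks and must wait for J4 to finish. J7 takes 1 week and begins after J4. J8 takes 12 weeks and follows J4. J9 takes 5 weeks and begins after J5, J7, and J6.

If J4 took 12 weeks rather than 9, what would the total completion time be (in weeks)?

The binding path is J4→J6→J9 = 9+10+5 = 24; finish at 24 weeks.
J4 is on the critical path; changing it to 12 makes that path 27 weeks.
No other chain overtakes it, so the finish is 27 weeks.

27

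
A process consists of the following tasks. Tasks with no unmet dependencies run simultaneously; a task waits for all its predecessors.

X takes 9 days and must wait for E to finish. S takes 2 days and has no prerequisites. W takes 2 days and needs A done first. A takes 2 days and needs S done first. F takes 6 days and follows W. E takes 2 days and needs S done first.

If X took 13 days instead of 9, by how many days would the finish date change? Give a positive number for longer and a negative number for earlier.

Baseline: S→E→X = 2+2+9 = 13 → 13 days.
X lies on that path, so at 13 days the path becomes 17 days.
The critical path is still S→E→X; finish is now 17 days.
Change in finish: 17 − 13 = +4 days.

4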